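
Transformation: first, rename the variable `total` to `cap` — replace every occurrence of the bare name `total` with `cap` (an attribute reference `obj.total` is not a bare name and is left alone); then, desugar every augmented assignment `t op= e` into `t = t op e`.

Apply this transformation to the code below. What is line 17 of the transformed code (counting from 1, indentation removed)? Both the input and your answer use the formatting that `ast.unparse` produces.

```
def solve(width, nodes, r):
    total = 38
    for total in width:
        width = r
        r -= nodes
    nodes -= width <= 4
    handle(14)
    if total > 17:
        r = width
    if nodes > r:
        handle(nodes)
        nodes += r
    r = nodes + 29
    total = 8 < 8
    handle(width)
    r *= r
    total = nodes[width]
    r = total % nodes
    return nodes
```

Transformed code:
def solve(width, nodes, r):
    cap = 38
    for cap in width:
        width = r
        r = r - nodes
    nodes = nodes - (width <= 4)
    handle(14)
    if cap > 17:
        r = width
    if nodes > r:
        handle(nodes)
        nodes = nodes + r
    r = nodes + 29
    cap = 8 < 8
    handle(width)
    r = r * r
    cap = nodes[width]
    r = cap % nodes
    return nodes

cap = nodes[width]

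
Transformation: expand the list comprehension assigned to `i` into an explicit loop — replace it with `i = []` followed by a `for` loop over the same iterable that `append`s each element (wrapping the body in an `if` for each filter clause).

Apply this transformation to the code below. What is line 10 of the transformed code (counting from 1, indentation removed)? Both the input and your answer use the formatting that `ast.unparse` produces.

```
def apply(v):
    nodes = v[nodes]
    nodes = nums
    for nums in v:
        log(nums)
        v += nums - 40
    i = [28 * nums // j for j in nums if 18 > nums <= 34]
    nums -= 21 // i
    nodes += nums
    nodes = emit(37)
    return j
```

Transformed code:
def apply(v):
    nodes = v[nodes]
    nodes = nums
    for nums in v:
        log(nums)
        v += nums - 40
    i = []
    for j in nums:
        if 18 > nums <= 34:
            i.append(28 * nums // j)
    nums -= 21 // i
    nodes += nums
    nodes = emit(37)
    return j

i.append(28 * nums // j)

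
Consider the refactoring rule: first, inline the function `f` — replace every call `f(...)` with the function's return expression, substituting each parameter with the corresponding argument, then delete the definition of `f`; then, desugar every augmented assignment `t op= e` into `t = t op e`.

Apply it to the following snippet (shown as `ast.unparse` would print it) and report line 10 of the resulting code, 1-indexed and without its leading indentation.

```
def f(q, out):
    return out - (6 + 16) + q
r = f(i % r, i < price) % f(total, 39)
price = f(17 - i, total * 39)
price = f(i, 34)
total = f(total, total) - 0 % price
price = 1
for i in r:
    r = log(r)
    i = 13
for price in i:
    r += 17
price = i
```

Transformed code:
r = ((i < price) - (6 + 16) + i % r) % (39 - (6 + 16) + total)
price = total * 39 - (6 + 16) + (17 - i)
price = 34 - (6 + 16) + i
total = total - (6 + 16) + total - 0 % price
price = 1
for i in r:
    r = log(r)
    i = 13
for price in i:
    r = r + 17
price = i

r = r + 17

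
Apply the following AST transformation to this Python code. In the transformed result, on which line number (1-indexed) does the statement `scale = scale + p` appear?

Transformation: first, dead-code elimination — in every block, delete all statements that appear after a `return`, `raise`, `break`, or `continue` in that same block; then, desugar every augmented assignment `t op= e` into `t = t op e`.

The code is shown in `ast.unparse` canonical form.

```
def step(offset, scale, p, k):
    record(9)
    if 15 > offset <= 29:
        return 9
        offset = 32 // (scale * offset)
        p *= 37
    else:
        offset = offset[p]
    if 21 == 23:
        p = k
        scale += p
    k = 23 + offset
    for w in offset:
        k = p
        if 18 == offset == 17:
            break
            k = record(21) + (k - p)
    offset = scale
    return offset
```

9

Transformed code:
def step(offset, scale, p, k):
    record(9)
    if 15 > offset <= 29:
        return 9
    else:
        offset = offset[p]
    if 21 == 23:
        p = k
        scale = scale + p
    k = 23 + offset
    for w in offset:
        k = p
        if 18 == offset == 17:
            break
    offset = scale
    return offset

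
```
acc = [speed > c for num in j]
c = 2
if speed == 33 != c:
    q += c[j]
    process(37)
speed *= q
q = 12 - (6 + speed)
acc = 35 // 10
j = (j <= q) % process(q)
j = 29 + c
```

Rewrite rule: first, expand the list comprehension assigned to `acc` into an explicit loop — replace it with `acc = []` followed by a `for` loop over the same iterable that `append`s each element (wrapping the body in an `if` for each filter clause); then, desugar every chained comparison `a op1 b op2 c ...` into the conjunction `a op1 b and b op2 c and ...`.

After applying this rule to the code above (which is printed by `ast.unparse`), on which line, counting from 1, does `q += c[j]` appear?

Transformed code:
acc = []
for num in j:
    acc.append(speed > c)
c = 2
if speed == 33 and 33 != c:
    q += c[j]
    process(37)
speed *= q
q = 12 - (6 + speed)
acc = 35 // 10
j = (j <= q) % process(q)
j = 29 + c

6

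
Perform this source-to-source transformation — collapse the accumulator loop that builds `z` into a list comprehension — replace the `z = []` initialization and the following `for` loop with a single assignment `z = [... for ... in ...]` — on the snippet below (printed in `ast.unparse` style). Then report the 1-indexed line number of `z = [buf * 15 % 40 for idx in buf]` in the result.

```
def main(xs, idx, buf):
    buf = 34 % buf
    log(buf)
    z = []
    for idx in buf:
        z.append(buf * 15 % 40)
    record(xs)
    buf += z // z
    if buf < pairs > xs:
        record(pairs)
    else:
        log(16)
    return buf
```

Transformed code:
def main(xs, idx, buf):
    buf = 34 % buf
    log(buf)
    z = [buf * 15 % 40 for idx in buf]
    record(xs)
    buf += z // z
    if buf < pairs > xs:
        record(pairs)
    else:
        log(16)
    return buf

4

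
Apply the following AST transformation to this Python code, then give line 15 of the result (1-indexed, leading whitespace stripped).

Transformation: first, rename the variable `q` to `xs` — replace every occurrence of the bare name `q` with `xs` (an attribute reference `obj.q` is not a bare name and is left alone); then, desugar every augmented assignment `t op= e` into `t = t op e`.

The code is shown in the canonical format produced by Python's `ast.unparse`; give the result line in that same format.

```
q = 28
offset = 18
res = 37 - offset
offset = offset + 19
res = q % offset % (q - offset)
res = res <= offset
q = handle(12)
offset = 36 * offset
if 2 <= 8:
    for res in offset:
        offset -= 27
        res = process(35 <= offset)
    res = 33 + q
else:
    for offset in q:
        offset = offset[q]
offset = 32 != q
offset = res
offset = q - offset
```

for offset in xs:

Transformed code:
xs = 28
offset = 18
res = 37 - offset
offset = offset + 19
res = xs % offset % (xs - offset)
res = res <= offset
xs = handle(12)
offset = 36 * offset
if 2 <= 8:
    for res in offset:
        offset = offset - 27
        res = process(35 <= offset)
    res = 33 + xs
else:
    for offset in xs:
        offset = offset[xs]
offset = 32 != xs
offset = res
offset = xs - offset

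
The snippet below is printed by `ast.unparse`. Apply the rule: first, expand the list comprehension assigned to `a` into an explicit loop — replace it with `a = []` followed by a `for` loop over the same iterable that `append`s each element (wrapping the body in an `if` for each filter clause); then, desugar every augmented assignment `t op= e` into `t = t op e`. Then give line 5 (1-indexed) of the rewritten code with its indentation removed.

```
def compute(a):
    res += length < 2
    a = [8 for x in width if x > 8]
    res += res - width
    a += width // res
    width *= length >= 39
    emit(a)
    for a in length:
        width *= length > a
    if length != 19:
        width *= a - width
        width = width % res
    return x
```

Transformed code:
def compute(a):
    res = res + (length < 2)
    a = []
    for x in width:
        if x > 8:
            a.append(8)
    res = res + (res - width)
    a = a + width // res
    width = width * (length >= 39)
    emit(a)
    for a in length:
        width = width * (length > a)
    if length != 19:
        width = width * (a - width)
        width = width % res
    return x

if x > 8:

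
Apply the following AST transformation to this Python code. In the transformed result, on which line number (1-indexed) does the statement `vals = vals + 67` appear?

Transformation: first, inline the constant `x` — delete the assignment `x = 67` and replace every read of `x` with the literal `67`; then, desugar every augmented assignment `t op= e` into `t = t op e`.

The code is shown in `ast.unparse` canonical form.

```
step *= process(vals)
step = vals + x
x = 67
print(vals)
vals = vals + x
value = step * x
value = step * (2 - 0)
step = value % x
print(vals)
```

Transformed code:
step = step * process(vals)
step = vals + 67
print(vals)
vals = vals + 67
value = step * 67
value = step * (2 - 0)
step = value % 67
print(vals)

4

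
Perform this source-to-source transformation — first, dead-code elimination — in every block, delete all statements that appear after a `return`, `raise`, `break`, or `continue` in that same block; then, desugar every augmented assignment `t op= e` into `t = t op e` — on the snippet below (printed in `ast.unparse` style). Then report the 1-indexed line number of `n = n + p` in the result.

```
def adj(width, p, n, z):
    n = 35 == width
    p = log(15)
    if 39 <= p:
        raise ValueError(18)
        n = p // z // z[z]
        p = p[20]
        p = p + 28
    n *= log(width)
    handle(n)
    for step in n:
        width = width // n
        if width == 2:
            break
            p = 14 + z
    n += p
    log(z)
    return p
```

Transformed code:
def adj(width, p, n, z):
    n = 35 == width
    p = log(15)
    if 39 <= p:
        raise ValueError(18)
    n = n * log(width)
    handle(n)
    for step in n:
        width = width // n
        if width == 2:
            break
    n = n + p
    log(z)
    return p

12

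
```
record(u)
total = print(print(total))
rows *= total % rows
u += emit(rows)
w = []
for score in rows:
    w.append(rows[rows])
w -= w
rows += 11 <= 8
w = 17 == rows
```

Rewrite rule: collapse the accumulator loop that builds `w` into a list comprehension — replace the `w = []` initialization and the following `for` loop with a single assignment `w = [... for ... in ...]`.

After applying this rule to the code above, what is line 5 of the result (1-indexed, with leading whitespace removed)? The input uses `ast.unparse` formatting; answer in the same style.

Transformed code:
record(u)
total = print(print(total))
rows *= total % rows
u += emit(rows)
w = [rows[rows] for score in rows]
w -= w
rows += 11 <= 8
w = 17 == rows

w = [rows[rows] for score in rows]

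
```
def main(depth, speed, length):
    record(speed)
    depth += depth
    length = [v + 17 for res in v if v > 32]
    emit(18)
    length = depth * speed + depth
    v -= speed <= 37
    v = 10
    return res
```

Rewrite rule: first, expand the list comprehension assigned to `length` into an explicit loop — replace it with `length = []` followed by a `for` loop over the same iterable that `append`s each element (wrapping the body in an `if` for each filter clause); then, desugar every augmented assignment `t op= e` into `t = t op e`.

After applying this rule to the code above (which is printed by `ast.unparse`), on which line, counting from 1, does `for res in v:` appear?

5

Transformed code:
def main(depth, speed, length):
    record(speed)
    depth = depth + depth
    length = []
    for res in v:
        if v > 32:
            length.append(v + 17)
    emit(18)
    length = depth * speed + depth
    v = v - (speed <= 37)
    v = 10
    return res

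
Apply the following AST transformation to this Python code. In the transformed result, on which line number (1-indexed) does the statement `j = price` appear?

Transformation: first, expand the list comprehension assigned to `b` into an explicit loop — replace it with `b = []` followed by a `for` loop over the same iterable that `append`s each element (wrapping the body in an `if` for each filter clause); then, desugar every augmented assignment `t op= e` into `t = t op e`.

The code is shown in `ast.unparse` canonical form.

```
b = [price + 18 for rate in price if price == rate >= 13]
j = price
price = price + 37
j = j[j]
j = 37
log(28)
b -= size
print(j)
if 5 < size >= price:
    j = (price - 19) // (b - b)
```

5

Transformed code:
b = []
for rate in price:
    if price == rate >= 13:
        b.append(price + 18)
j = price
price = price + 37
j = j[j]
j = 37
log(28)
b = b - size
print(j)
if 5 < size >= price:
    j = (price - 19) // (b - b)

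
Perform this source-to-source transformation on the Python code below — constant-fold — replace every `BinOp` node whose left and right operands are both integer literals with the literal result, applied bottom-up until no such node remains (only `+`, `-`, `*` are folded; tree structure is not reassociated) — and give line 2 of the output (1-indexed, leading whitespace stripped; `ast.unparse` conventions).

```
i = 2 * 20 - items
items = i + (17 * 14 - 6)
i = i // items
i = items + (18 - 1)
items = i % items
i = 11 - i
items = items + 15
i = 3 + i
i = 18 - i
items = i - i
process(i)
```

items = i + 232

Transformed code:
i = 40 - items
items = i + 232
i = i // items
i = items + 17
items = i % items
i = 11 - i
items = items + 15
i = 3 + i
i = 18 - i
items = i - i
process(i)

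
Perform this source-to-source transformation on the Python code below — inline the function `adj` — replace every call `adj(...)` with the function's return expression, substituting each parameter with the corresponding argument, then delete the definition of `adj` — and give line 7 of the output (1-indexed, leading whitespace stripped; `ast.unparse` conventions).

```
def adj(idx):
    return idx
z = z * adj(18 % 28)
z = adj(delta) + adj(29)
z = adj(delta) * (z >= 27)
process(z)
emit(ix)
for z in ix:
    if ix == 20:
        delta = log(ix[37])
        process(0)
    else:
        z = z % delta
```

Transformed code:
z = z * (18 % 28)
z = delta + 29
z = delta * (z >= 27)
process(z)
emit(ix)
for z in ix:
    if ix == 20:
        delta = log(ix[37])
        process(0)
    else:
        z = z % delta

if ix == 20:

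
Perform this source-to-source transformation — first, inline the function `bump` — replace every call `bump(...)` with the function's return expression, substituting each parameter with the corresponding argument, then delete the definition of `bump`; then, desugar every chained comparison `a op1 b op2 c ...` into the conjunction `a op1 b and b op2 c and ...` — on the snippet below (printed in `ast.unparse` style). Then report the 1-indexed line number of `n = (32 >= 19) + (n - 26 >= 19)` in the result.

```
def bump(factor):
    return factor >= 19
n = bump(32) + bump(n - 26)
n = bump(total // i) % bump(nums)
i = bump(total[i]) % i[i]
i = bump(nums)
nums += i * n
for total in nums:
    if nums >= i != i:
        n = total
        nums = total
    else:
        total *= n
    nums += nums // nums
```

1

Transformed code:
n = (32 >= 19) + (n - 26 >= 19)
n = (total // i >= 19) % (nums >= 19)
i = (total[i] >= 19) % i[i]
i = nums >= 19
nums += i * n
for total in nums:
    if nums >= i and i != i:
        n = total
        nums = total
    else:
        total *= n
    nums += nums // nums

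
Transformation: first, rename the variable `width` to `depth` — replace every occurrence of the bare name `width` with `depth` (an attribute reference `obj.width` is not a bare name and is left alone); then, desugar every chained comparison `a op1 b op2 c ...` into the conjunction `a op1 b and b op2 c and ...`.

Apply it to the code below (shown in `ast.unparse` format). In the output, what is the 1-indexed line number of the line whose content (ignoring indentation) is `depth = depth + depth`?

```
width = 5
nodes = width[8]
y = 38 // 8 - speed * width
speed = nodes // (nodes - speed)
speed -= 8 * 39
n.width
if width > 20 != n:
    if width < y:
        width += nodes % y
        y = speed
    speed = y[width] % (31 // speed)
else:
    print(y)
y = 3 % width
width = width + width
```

15

Transformed code:
depth = 5
nodes = depth[8]
y = 38 // 8 - speed * depth
speed = nodes // (nodes - speed)
speed -= 8 * 39
n.width
if depth > 20 and 20 != n:
    if depth < y:
        depth += nodes % y
        y = speed
    speed = y[depth] % (31 // speed)
else:
    print(y)
y = 3 % depth
depth = depth + depth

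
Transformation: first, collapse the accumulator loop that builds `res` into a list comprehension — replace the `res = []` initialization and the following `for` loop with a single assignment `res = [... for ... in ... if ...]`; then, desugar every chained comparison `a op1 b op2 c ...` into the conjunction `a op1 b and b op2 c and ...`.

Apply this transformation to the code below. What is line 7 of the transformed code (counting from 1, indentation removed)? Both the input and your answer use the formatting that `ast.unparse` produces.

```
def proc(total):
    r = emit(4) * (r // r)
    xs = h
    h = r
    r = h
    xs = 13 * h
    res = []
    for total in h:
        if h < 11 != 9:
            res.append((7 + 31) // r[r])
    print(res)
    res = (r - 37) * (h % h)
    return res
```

res = [(7 + 31) // r[r] for total in h if h < 11 and 11 != 9]

Transformed code:
def proc(total):
    r = emit(4) * (r // r)
    xs = h
    h = r
    r = h
    xs = 13 * h
    res = [(7 + 31) // r[r] for total in h if h < 11 and 11 != 9]
    print(res)
    res = (r - 37) * (h % h)
    return res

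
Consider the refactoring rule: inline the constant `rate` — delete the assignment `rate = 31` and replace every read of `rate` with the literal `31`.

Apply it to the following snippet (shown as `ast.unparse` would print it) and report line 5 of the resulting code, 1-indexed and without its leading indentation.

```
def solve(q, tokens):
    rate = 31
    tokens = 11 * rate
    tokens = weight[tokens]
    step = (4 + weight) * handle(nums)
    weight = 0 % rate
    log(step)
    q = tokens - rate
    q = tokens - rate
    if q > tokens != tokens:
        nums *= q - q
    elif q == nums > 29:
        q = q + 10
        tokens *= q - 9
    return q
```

Transformed code:
def solve(q, tokens):
    tokens = 11 * 31
    tokens = weight[tokens]
    step = (4 + weight) * handle(nums)
    weight = 0 % 31
    log(step)
    q = tokens - 31
    q = tokens - 31
    if q > tokens != tokens:
        nums *= q - q
    elif q == nums > 29:
        q = q + 10
        tokens *= q - 9
    return q

weight = 0 % 31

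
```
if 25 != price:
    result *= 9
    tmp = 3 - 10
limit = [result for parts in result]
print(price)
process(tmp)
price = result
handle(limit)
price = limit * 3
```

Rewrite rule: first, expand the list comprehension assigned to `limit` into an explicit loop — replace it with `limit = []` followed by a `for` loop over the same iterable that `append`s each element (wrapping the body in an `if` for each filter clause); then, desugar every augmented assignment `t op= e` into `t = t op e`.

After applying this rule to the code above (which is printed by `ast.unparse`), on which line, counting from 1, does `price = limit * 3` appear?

11

Transformed code:
if 25 != price:
    result = result * 9
    tmp = 3 - 10
limit = []
for parts in result:
    limit.append(result)
print(price)
process(tmp)
price = result
handle(limit)
price = limit * 3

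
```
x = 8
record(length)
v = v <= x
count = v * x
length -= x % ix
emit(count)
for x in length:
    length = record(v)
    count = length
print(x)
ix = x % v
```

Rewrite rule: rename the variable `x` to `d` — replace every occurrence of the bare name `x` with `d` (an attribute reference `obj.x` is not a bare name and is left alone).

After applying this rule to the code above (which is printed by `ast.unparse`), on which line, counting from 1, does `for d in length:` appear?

7

Transformed code:
d = 8
record(length)
v = v <= d
count = v * d
length -= d % ix
emit(count)
for d in length:
    length = record(v)
    count = length
print(d)
ix = d % v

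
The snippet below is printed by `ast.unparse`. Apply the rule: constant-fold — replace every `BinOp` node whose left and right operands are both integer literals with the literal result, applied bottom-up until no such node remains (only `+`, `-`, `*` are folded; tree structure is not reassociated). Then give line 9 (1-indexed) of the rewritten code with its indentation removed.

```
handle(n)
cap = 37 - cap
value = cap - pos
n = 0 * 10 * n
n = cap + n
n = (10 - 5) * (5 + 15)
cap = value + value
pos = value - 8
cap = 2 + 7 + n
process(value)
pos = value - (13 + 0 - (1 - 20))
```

cap = 9 + n

Transformed code:
handle(n)
cap = 37 - cap
value = cap - pos
n = 0 * n
n = cap + n
n = 100
cap = value + value
pos = value - 8
cap = 9 + n
process(value)
pos = value - 32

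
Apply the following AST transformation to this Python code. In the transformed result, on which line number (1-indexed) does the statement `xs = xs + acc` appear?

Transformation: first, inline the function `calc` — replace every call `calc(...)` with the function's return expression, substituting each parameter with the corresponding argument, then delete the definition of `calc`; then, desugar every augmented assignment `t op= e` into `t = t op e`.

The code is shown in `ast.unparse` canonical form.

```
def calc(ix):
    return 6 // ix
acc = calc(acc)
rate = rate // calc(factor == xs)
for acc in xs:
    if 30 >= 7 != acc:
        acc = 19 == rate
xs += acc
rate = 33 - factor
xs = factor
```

Transformed code:
acc = 6 // acc
rate = rate // (6 // (factor == xs))
for acc in xs:
    if 30 >= 7 != acc:
        acc = 19 == rate
xs = xs + acc
rate = 33 - factor
xs = factor

6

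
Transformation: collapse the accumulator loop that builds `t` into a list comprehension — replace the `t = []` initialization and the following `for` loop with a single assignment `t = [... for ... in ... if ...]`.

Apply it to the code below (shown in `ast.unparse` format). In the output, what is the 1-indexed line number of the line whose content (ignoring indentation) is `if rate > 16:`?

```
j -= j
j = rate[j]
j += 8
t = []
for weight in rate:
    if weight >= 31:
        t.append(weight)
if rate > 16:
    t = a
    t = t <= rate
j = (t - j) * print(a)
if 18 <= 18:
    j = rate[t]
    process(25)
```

5

Transformed code:
j -= j
j = rate[j]
j += 8
t = [weight for weight in rate if weight >= 31]
if rate > 16:
    t = a
    t = t <= rate
j = (t - j) * print(a)
if 18 <= 18:
    j = rate[t]
    process(25)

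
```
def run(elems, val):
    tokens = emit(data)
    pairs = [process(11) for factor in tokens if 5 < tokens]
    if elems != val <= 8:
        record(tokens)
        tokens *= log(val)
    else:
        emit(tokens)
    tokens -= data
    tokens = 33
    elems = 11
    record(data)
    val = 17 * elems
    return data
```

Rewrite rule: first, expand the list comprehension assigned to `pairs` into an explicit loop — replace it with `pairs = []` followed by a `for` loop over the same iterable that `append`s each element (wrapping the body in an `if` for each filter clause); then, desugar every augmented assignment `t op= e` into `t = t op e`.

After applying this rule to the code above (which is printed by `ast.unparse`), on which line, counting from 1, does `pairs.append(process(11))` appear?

Transformed code:
def run(elems, val):
    tokens = emit(data)
    pairs = []
    for factor in tokens:
        if 5 < tokens:
            pairs.append(process(11))
    if elems != val <= 8:
        record(tokens)
        tokens = tokens * log(val)
    else:
        emit(tokens)
    tokens = tokens - data
    tokens = 33
    elems = 11
    record(data)
    val = 17 * elems
    return data

6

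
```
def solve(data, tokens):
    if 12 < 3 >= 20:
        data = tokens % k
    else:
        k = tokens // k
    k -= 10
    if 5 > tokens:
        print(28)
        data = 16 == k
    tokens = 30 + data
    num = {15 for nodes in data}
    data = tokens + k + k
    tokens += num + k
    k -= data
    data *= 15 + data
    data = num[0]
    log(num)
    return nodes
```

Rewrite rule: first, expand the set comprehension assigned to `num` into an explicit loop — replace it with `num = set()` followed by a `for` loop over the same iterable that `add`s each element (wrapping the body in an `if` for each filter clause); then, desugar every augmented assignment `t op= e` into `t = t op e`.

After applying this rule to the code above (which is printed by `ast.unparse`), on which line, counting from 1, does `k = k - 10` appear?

6

Transformed code:
def solve(data, tokens):
    if 12 < 3 >= 20:
        data = tokens % k
    else:
        k = tokens // k
    k = k - 10
    if 5 > tokens:
        print(28)
        data = 16 == k
    tokens = 30 + data
    num = set()
    for nodes in data:
        num.add(15)
    data = tokens + k + k
    tokens = tokens + (num + k)
    k = k - data
    data = data * (15 + data)
    data = num[0]
    log(num)
    return nodes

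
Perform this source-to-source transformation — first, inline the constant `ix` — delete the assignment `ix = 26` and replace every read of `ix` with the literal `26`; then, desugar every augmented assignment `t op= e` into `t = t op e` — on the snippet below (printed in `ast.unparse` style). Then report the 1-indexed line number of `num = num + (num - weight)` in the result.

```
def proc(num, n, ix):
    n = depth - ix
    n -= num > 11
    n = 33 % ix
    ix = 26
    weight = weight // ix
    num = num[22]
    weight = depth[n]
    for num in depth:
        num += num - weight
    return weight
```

Transformed code:
def proc(num, n, ix):
    n = depth - 26
    n = n - (num > 11)
    n = 33 % 26
    weight = weight // 26
    num = num[22]
    weight = depth[n]
    for num in depth:
        num = num + (num - weight)
    return weight

9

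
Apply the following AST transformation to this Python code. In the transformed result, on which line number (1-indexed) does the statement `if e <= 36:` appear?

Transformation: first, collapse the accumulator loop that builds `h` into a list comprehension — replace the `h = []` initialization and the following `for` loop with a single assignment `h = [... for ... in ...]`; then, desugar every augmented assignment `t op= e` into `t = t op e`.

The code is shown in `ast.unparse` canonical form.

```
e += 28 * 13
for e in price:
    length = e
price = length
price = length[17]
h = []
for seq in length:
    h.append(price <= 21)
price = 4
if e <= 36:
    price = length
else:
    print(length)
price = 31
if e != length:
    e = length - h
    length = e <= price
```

Transformed code:
e = e + 28 * 13
for e in price:
    length = e
price = length
price = length[17]
h = [price <= 21 for seq in length]
price = 4
if e <= 36:
    price = length
else:
    print(length)
price = 31
if e != length:
    e = length - h
    length = e <= price

8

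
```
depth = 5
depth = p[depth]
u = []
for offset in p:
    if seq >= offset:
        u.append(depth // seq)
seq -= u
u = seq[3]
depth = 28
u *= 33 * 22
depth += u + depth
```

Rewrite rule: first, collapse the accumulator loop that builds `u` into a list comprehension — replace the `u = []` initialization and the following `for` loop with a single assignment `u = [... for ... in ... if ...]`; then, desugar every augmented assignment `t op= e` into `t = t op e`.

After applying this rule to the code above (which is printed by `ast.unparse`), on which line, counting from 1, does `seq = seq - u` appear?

Transformed code:
depth = 5
depth = p[depth]
u = [depth // seq for offset in p if seq >= offset]
seq = seq - u
u = seq[3]
depth = 28
u = u * (33 * 22)
depth = depth + (u + depth)

4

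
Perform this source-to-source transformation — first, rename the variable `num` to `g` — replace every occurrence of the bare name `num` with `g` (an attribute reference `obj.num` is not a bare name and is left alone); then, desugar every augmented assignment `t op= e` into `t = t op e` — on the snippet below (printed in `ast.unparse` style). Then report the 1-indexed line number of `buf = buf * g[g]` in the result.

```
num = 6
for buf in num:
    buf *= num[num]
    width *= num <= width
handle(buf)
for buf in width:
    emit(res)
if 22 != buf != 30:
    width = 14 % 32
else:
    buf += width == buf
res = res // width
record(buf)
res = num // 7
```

3

Transformed code:
g = 6
for buf in g:
    buf = buf * g[g]
    width = width * (g <= width)
handle(buf)
for buf in width:
    emit(res)
if 22 != buf != 30:
    width = 14 % 32
else:
    buf = buf + (width == buf)
res = res // width
record(buf)
res = g // 7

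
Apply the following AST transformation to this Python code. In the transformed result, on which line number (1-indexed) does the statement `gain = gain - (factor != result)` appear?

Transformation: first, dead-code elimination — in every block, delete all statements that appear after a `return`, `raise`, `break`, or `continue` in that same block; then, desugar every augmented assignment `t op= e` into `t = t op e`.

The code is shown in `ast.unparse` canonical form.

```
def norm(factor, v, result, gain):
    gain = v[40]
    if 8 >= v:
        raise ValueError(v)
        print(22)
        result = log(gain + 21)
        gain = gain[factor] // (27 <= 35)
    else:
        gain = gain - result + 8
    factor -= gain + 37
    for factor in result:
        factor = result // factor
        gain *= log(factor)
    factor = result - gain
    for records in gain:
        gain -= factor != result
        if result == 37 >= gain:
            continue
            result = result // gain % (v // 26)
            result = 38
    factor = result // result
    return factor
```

Transformed code:
def norm(factor, v, result, gain):
    gain = v[40]
    if 8 >= v:
        raise ValueError(v)
    else:
        gain = gain - result + 8
    factor = factor - (gain + 37)
    for factor in result:
        factor = result // factor
        gain = gain * log(factor)
    factor = result - gain
    for records in gain:
        gain = gain - (factor != result)
        if result == 37 >= gain:
            continue
    factor = result // result
    return factor

13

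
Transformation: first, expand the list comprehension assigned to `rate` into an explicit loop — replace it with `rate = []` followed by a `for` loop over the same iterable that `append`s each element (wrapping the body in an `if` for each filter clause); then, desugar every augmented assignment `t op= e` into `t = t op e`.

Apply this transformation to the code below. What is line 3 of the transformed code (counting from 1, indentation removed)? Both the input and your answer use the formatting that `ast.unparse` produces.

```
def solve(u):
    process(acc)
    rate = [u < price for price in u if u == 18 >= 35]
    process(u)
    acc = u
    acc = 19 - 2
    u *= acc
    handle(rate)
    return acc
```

rate = []

Transformed code:
def solve(u):
    process(acc)
    rate = []
    for price in u:
        if u == 18 >= 35:
            rate.append(u < price)
    process(u)
    acc = u
    acc = 19 - 2
    u = u * acc
    handle(rate)
    return acc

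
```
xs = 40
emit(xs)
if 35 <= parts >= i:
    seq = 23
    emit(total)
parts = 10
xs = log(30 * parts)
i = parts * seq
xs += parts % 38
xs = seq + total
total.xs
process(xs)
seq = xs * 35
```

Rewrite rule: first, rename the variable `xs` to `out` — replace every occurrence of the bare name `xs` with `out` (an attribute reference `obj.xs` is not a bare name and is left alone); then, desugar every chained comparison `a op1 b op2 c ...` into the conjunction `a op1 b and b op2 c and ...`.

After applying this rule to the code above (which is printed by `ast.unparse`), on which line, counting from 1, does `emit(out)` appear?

2

Transformed code:
out = 40
emit(out)
if 35 <= parts and parts >= i:
    seq = 23
    emit(total)
parts = 10
out = log(30 * parts)
i = parts * seq
out += parts % 38
out = seq + total
total.xs
process(out)
seq = out * 35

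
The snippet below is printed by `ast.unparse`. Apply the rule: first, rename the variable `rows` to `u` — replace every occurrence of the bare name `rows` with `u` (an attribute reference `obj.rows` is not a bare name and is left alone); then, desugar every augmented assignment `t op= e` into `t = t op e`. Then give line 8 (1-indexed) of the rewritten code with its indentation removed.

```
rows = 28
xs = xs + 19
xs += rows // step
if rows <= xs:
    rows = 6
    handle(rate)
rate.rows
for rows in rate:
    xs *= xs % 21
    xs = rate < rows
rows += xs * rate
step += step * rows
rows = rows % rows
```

for u in rate:

Transformed code:
u = 28
xs = xs + 19
xs = xs + u // step
if u <= xs:
    u = 6
    handle(rate)
rate.rows
for u in rate:
    xs = xs * (xs % 21)
    xs = rate < u
u = u + xs * rate
step = step + step * u
u = u % u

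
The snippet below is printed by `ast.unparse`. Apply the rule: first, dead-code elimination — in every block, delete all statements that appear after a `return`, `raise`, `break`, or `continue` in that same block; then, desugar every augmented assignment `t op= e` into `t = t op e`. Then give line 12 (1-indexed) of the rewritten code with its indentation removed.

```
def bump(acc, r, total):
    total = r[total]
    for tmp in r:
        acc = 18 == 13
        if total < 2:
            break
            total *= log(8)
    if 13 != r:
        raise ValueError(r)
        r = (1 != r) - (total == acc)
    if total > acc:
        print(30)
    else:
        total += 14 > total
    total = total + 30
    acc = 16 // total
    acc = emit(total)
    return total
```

total = total + (14 > total)

Transformed code:
def bump(acc, r, total):
    total = r[total]
    for tmp in r:
        acc = 18 == 13
        if total < 2:
            break
    if 13 != r:
        raise ValueError(r)
    if total > acc:
        print(30)
    else:
        total = total + (14 > total)
    total = total + 30
    acc = 16 // total
    acc = emit(total)
    return total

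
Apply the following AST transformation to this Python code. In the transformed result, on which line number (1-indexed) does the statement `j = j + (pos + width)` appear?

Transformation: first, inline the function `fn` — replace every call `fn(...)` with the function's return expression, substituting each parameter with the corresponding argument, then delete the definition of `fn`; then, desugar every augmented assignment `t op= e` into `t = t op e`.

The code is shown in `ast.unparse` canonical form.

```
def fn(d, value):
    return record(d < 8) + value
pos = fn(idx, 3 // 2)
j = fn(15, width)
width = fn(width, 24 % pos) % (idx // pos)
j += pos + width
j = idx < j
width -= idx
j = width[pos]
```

Transformed code:
pos = record(idx < 8) + 3 // 2
j = record(15 < 8) + width
width = (record(width < 8) + 24 % pos) % (idx // pos)
j = j + (pos + width)
j = idx < j
width = width - idx
j = width[pos]

4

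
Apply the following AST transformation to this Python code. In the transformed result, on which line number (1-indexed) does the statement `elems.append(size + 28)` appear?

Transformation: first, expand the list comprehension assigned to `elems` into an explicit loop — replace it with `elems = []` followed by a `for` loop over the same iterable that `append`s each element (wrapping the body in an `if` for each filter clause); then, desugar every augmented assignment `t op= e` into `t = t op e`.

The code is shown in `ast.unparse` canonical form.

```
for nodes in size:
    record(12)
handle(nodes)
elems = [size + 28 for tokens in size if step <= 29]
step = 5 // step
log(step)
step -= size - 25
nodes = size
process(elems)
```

Transformed code:
for nodes in size:
    record(12)
handle(nodes)
elems = []
for tokens in size:
    if step <= 29:
        elems.append(size + 28)
step = 5 // step
log(step)
step = step - (size - 25)
nodes = size
process(elems)

7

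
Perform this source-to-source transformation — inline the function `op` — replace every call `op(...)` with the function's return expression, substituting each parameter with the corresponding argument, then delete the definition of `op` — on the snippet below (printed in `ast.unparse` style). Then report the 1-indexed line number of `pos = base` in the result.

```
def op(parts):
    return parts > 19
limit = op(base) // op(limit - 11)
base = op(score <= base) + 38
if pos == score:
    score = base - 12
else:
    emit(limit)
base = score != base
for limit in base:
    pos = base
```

Transformed code:
limit = (base > 19) // (limit - 11 > 19)
base = ((score <= base) > 19) + 38
if pos == score:
    score = base - 12
else:
    emit(limit)
base = score != base
for limit in base:
    pos = base

9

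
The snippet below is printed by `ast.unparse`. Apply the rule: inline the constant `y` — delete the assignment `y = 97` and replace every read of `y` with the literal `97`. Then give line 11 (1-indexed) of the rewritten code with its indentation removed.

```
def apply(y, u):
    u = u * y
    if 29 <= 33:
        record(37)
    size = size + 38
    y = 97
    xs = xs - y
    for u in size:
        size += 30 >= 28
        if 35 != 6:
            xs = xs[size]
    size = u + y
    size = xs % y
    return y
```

Transformed code:
def apply(y, u):
    u = u * 97
    if 29 <= 33:
        record(37)
    size = size + 38
    xs = xs - 97
    for u in size:
        size += 30 >= 28
        if 35 != 6:
            xs = xs[size]
    size = u + 97
    size = xs % 97
    return 97

size = u + 97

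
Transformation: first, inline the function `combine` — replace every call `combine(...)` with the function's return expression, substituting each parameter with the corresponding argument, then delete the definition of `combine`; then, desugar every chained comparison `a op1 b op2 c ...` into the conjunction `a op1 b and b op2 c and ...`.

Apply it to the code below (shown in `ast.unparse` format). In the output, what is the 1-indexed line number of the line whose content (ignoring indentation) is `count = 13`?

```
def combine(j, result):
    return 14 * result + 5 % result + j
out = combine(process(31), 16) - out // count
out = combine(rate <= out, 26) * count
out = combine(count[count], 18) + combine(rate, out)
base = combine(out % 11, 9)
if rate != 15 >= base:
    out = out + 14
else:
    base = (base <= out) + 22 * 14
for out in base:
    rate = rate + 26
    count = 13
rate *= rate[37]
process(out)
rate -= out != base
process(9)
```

Transformed code:
out = 14 * 16 + 5 % 16 + process(31) - out // count
out = (14 * 26 + 5 % 26 + (rate <= out)) * count
out = 14 * 18 + 5 % 18 + count[count] + (14 * out + 5 % out + rate)
base = 14 * 9 + 5 % 9 + out % 11
if rate != 15 and 15 >= base:
    out = out + 14
else:
    base = (base <= out) + 22 * 14
for out in base:
    rate = rate + 26
    count = 13
rate *= rate[37]
process(out)
rate -= out != base
process(9)

11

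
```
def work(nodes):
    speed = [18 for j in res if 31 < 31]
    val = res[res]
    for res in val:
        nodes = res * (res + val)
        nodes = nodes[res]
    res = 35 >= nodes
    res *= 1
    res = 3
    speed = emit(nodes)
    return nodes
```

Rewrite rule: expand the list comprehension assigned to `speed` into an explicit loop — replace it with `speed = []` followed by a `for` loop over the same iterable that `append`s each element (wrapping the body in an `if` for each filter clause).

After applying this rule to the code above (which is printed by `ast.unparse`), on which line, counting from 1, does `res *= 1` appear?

Transformed code:
def work(nodes):
    speed = []
    for j in res:
        if 31 < 31:
            speed.append(18)
    val = res[res]
    for res in val:
        nodes = res * (res + val)
        nodes = nodes[res]
    res = 35 >= nodes
    res *= 1
    res = 3
    speed = emit(nodes)
    return nodes

11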